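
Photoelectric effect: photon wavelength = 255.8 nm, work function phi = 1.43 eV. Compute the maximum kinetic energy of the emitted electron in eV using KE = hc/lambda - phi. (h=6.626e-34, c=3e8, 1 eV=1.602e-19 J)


E_photon = hc / lambda
= (6.626e-34)(3e8) / (255.8e-9)
= 7.7709e-19 J
= 4.8508 eV
KE = E_photon - phi
= 4.8508 - 1.43
= 3.4208 eV

3.4208


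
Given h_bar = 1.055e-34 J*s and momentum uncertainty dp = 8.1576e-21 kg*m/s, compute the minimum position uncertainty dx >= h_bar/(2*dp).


dx = h_bar / (2 * dp)
= 1.055e-34 / (2 * 8.1576e-21)
= 1.055e-34 / 1.6315e-20
= 6.4664e-15 m

6.4664e-15


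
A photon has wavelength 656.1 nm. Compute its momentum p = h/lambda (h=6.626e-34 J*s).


p = h / lambda
= 6.626e-34 / (656.1e-9)
= 6.626e-34 / 6.5610e-07
= 1.0099e-27 kg*m/s

1.0099e-27


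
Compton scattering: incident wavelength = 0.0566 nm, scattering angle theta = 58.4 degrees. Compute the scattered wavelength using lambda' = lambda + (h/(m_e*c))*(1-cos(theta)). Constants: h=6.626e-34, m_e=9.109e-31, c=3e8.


Compton wavelength: h/(m_e*c) = 2.4247e-12 m
d_lambda = 2.4247e-12 * (1 - cos(58.4 deg))
= 2.4247e-12 * 0.476014
= 1.1542e-12 m = 0.001154 nm
lambda' = 0.0566 + 0.001154
= 0.057754 nm

0.057754


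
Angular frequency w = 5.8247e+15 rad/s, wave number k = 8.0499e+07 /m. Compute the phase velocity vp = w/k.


vp = w / k
= 5.8247e+15 / 8.0499e+07
= 7.2357e+07 m/s

7.2357e+07


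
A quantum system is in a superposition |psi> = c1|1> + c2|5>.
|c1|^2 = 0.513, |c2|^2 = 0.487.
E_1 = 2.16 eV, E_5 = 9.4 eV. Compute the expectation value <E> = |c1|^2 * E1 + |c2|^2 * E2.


<E> = |c1|^2 * E1 + |c2|^2 * E2
= 0.513 * 2.16 + 0.487 * 9.4
= 1.1081 + 4.5778
= 5.6859 eV

5.6859


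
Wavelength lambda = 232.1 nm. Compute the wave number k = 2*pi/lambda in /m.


k = 2 * pi / lambda
= 6.2832 / (232.1e-9)
= 6.2832 / 2.3210e-07
= 2.7071e+07 /m

2.7071e+07


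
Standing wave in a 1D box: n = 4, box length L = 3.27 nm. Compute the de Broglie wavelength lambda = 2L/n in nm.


lambda = 2L / n
= 2 * 3.27 / 4
= 6.54 / 4
= 1.635 nm

1.635


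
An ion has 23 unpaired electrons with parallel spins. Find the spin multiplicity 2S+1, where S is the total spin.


Total spin S = N * (1/2) = 23 * 0.5 = 11.5
Spin multiplicity = 2S + 1
= 2 * 11.5 + 1
= 24

24


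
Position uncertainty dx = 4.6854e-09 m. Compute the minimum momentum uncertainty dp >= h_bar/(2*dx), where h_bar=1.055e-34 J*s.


dp = h_bar / (2 * dx)
= 1.055e-34 / (2 * 4.6854e-09)
= 1.055e-34 / 9.3708e-09
= 1.1258e-26 kg*m/s

1.1258e-26


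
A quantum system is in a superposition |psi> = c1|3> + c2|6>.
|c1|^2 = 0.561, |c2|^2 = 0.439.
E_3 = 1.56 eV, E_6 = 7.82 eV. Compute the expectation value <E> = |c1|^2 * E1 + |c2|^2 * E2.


<E> = |c1|^2 * E1 + |c2|^2 * E2
= 0.561 * 1.56 + 0.439 * 7.82
= 0.8752 + 3.433
= 4.3081 eV

4.3081


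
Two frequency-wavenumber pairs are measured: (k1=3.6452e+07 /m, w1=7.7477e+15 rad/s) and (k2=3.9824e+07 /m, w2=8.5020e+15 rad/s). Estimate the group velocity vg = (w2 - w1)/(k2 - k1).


vg = (w2 - w1) / (k2 - k1)
= (8.5020e+15 - 7.7477e+15) / (3.9824e+07 - 3.6452e+07)
= 7.5430e+14 / 3.3720e+06
= 2.2370e+08 m/s

2.2370e+08


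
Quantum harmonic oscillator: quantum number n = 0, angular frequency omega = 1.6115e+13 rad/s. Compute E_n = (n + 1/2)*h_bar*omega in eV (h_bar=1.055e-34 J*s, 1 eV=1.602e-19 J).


E = (n + 1/2) * h_bar * omega
= (0 + 0.5) * 1.055e-34 * 1.6115e+13
= 0.5 * 1.7001e-21
= 8.5007e-22 J
= 0.0053 eV

0.0053


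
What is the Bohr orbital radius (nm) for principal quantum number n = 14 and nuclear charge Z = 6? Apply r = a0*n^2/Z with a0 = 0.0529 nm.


r = a0 * n^2 / Z
= 0.0529 * 14^2 / 6
= 0.0529 * 196 / 6
= 1.7281 nm

1.7281


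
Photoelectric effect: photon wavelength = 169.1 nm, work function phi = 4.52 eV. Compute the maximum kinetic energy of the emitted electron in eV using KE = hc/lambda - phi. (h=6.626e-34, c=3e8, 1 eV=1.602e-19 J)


E_photon = hc / lambda
= (6.626e-34)(3e8) / (169.1e-9)
= 1.1755e-18 J
= 7.3378 eV
KE = E_photon - phi
= 7.3378 - 4.52
= 2.8178 eV

2.8178


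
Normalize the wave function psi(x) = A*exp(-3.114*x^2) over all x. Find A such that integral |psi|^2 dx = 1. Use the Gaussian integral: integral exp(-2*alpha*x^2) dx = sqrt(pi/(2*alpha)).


integral |psi|^2 dx = A^2 * sqrt(pi/(2*alpha)) = 1
A^2 = sqrt(2*alpha/pi)
= sqrt(2 * 3.114 / pi)
= 1.407989
A = sqrt(1.407989)
= 1.1866

1.1866


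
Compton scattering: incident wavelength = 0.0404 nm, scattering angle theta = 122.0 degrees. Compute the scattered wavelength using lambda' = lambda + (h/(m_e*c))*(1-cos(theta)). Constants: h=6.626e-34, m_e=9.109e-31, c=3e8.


Compton wavelength: h/(m_e*c) = 2.4247e-12 m
d_lambda = 2.4247e-12 * (1 - cos(122.0 deg))
= 2.4247e-12 * 1.529919
= 3.7096e-12 m = 0.00371 nm
lambda' = 0.0404 + 0.00371
= 0.04411 nm

0.04411


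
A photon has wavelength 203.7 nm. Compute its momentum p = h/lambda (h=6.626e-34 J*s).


p = h / lambda
= 6.626e-34 / (203.7e-9)
= 6.626e-34 / 2.0370e-07
= 3.2528e-27 kg*m/s

3.2528e-27


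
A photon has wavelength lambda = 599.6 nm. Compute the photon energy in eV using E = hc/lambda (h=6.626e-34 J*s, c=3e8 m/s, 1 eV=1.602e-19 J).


E = hc / lambda
= (6.626e-34)(3e8) / (599.6e-9)
= 1.9878e-25 / 5.9960e-07
= 3.3152e-19 J
Converting to eV: 3.3152e-19 / 1.602e-19
= 2.0694 eV

2.0694


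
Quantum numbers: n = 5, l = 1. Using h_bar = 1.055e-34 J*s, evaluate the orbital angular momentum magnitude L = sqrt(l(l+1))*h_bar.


L = sqrt(l*(l+1)) * h_bar
= sqrt(1 * 2) * 1.055e-34
= sqrt(2) * 1.055e-34
= 1.4142 * 1.055e-34
= 1.4920e-34 J*s

1.4920e-34


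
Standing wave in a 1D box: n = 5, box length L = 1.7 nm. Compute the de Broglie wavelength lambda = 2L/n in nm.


lambda = 2L / n
= 2 * 1.7 / 5
= 3.4 / 5
= 0.68 nm

0.68


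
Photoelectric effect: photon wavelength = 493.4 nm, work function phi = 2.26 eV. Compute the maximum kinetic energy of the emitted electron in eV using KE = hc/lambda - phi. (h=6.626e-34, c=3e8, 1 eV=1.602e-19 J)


E_photon = hc / lambda
= (6.626e-34)(3e8) / (493.4e-9)
= 4.0288e-19 J
= 2.5148 eV
KE = E_photon - phi
= 2.5148 - 2.26
= 0.2548 eV

0.2548


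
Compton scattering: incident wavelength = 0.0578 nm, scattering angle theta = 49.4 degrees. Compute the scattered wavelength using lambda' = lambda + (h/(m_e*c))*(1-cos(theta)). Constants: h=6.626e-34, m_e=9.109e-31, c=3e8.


Compton wavelength: h/(m_e*c) = 2.4247e-12 m
d_lambda = 2.4247e-12 * (1 - cos(49.4 deg))
= 2.4247e-12 * 0.349226
= 8.4677e-13 m = 0.000847 nm
lambda' = 0.0578 + 0.000847
= 0.058647 nm

0.058647


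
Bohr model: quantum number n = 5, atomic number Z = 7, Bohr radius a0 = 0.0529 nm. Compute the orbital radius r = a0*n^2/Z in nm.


r = a0 * n^2 / Z
= 0.0529 * 5^2 / 7
= 0.0529 * 25 / 7
= 0.1889 nm

0.1889


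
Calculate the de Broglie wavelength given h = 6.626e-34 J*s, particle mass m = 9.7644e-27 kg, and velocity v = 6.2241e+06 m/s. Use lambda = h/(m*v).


lambda = h / (m * v)
= 6.626e-34 / (9.7644e-27 * 6.2241e+06)
= 6.626e-34 / 6.0775e-20
= 1.0903e-14 m

1.0903e-14


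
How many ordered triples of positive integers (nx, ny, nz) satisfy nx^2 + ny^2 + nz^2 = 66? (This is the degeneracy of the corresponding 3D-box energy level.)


Enumerate all (nx, ny, nz) with nx^2 + ny^2 + nz^2 = 66:
(1,1,8)
(1,4,7)
(1,7,4)
(1,8,1)
(4,1,7)
(4,5,5)
(4,7,1)
(5,4,5)
(5,5,4)
(7,1,4)
(7,4,1)
(8,1,1)
Total degeneracy = 12

12


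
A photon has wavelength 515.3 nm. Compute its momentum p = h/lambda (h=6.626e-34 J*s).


p = h / lambda
= 6.626e-34 / (515.3e-9)
= 6.626e-34 / 5.1530e-07
= 1.2859e-27 kg*m/s

1.2859e-27


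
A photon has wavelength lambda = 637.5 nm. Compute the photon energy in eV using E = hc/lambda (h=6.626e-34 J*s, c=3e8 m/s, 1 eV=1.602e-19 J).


E = hc / lambda
= (6.626e-34)(3e8) / (637.5e-9)
= 1.9878e-25 / 6.3750e-07
= 3.1181e-19 J
Converting to eV: 3.1181e-19 / 1.602e-19
= 1.9464 eV

1.9464


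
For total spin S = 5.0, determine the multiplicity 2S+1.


Spin multiplicity = 2S + 1
= 2 * 5.0 + 1
= 10.0 + 1
= 11

11


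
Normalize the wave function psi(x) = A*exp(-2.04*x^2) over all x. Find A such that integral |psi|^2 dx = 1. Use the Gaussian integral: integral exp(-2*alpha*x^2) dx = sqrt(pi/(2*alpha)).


integral |psi|^2 dx = A^2 * sqrt(pi/(2*alpha)) = 1
A^2 = sqrt(2*alpha/pi)
= sqrt(2 * 2.04 / pi)
= 1.139607
A = sqrt(1.139607)
= 1.0675

1.0675


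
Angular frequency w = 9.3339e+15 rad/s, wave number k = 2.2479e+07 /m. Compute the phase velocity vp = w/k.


vp = w / k
= 9.3339e+15 / 2.2479e+07
= 4.1523e+08 m/s

4.1523e+08


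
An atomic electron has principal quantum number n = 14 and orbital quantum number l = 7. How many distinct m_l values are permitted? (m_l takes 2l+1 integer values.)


m_l ranges from -l to +l in integer steps
So m_l goes from -7 to +7
Count = 2l + 1 = 2*7 + 1
= 15

15


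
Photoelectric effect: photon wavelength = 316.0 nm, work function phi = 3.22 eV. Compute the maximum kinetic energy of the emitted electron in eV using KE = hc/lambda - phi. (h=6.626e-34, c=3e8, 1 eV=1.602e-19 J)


E_photon = hc / lambda
= (6.626e-34)(3e8) / (316.0e-9)
= 6.2905e-19 J
= 3.9267 eV
KE = E_photon - phi
= 3.9267 - 3.22
= 0.7067 eV

0.7067


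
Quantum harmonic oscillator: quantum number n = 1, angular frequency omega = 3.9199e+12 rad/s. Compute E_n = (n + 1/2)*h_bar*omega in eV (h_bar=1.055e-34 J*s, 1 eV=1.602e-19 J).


E = (n + 1/2) * h_bar * omega
= (1 + 0.5) * 1.055e-34 * 3.9199e+12
= 1.5 * 4.1355e-22
= 6.2032e-22 J
= 0.0039 eV

0.0039


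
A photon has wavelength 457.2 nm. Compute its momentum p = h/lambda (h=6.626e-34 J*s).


p = h / lambda
= 6.626e-34 / (457.2e-9)
= 6.626e-34 / 4.5720e-07
= 1.4493e-27 kg*m/s

1.4493e-27


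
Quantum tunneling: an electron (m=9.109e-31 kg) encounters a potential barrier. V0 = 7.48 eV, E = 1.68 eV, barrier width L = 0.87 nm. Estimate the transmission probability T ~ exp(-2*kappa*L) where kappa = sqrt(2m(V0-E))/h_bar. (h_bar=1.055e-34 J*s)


V0 - E = 5.8 eV = 9.2916e-19 J
kappa = sqrt(2 * m * (V0-E)) / h_bar
= sqrt(2 * 9.109e-31 * 9.2916e-19) / 1.055e-34
= 1.2332e+10 /m
2*kappa*L = 2 * 1.2332e+10 * 0.87e-9
= 21.4582
T = exp(-21.4582) = 4.795583e-10

4.795583e-10


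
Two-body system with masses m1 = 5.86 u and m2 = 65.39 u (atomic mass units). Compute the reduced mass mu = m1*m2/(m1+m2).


mu = m1 * m2 / (m1 + m2)
= 5.86 * 65.39 / (5.86 + 65.39)
= 383.1854 / 71.25
= 5.378 u

5.378


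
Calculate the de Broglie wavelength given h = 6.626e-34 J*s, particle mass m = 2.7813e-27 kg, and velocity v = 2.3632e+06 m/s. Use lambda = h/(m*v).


lambda = h / (m * v)
= 6.626e-34 / (2.7813e-27 * 2.3632e+06)
= 6.626e-34 / 6.5728e-21
= 1.0081e-13 m

1.0081e-13


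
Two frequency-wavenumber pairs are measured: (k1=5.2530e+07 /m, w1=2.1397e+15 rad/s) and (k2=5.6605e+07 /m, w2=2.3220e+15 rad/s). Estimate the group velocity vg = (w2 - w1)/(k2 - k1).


vg = (w2 - w1) / (k2 - k1)
= (2.3220e+15 - 2.1397e+15) / (5.6605e+07 - 5.2530e+07)
= 1.8230e+14 / 4.0750e+06
= 4.4736e+07 m/s

4.4736e+07


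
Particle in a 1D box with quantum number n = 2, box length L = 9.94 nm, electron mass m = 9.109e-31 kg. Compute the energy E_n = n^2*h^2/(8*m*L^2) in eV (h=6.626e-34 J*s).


E = n^2 * h^2 / (8 * m * L^2)
= 2^2 * (6.626e-34)^2 / (8 * 9.109e-31 * (9.94e-9)^2)
= 4 * 4.3904e-67 / (8 * 9.109e-31 * 9.8804e-17)
= 2.4391e-21 J
= 0.0152 eV

0.0152


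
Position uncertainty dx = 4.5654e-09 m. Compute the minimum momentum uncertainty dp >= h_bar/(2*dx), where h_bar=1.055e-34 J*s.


dp = h_bar / (2 * dx)
= 1.055e-34 / (2 * 4.5654e-09)
= 1.055e-34 / 9.1308e-09
= 1.1554e-26 kg*m/s

1.1554e-26


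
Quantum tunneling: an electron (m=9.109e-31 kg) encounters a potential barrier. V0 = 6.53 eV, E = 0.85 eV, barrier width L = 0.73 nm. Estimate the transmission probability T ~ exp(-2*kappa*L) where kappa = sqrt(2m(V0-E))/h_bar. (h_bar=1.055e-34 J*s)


V0 - E = 5.68 eV = 9.0994e-19 J
kappa = sqrt(2 * m * (V0-E)) / h_bar
= sqrt(2 * 9.109e-31 * 9.0994e-19) / 1.055e-34
= 1.2204e+10 /m
2*kappa*L = 2 * 1.2204e+10 * 0.73e-9
= 17.8179
T = exp(-17.8179) = 1.827219e-08

1.827219e-08


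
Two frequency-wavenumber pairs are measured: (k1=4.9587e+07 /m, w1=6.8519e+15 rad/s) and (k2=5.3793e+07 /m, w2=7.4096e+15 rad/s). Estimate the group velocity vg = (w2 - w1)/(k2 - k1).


vg = (w2 - w1) / (k2 - k1)
= (7.4096e+15 - 6.8519e+15) / (5.3793e+07 - 4.9587e+07)
= 5.5770e+14 / 4.2060e+06
= 1.3260e+08 m/s

1.3260e+08


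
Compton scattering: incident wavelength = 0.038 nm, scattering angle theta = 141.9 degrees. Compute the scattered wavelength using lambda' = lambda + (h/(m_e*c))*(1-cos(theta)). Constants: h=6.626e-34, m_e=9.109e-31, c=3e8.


Compton wavelength: h/(m_e*c) = 2.4247e-12 m
d_lambda = 2.4247e-12 * (1 - cos(141.9 deg))
= 2.4247e-12 * 1.786935
= 4.3328e-12 m = 0.004333 nm
lambda' = 0.038 + 0.004333
= 0.042333 nm

0.042333


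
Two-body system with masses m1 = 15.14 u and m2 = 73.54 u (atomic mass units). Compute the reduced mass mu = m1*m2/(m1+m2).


mu = m1 * m2 / (m1 + m2)
= 15.14 * 73.54 / (15.14 + 73.54)
= 1113.3956 / 88.68
= 12.5552 u

12.5552


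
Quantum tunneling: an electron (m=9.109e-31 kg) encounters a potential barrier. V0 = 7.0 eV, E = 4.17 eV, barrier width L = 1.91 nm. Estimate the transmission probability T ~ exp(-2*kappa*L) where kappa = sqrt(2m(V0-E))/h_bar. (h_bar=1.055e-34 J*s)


V0 - E = 2.83 eV = 4.5337e-19 J
kappa = sqrt(2 * m * (V0-E)) / h_bar
= sqrt(2 * 9.109e-31 * 4.5337e-19) / 1.055e-34
= 8.6143e+09 /m
2*kappa*L = 2 * 8.6143e+09 * 1.91e-9
= 32.9068
T = exp(-32.9068) = 5.113943e-15

5.113943e-15


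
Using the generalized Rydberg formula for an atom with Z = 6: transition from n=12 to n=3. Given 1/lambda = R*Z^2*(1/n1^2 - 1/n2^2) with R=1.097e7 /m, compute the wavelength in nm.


1/lambda = R * Z^2 * (1/n1^2 - 1/n2^2)
= 1.097e7 * 6^2 * (1/3^2 - 1/12^2)
= 1.097e7 * 36 * (0.111111 - 0.006944)
= 4.1138e+07 /m
lambda = 1 / 4.1138e+07
= 24.3087 nm

24.3087


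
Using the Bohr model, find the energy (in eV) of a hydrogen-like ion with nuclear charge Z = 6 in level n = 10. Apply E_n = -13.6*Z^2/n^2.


E_n = -13.6 * Z^2 / n^2
= -13.6 * 6^2 / 10^2
= -13.6 * 36 / 100
= -4.896 eV

-4.896


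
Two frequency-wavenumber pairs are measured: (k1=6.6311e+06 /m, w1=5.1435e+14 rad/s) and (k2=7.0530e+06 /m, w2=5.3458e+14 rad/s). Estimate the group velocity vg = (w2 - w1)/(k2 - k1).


vg = (w2 - w1) / (k2 - k1)
= (5.3458e+14 - 5.1435e+14) / (7.0530e+06 - 6.6311e+06)
= 2.0230e+13 / 4.2190e+05
= 4.7950e+07 m/s

4.7950e+07


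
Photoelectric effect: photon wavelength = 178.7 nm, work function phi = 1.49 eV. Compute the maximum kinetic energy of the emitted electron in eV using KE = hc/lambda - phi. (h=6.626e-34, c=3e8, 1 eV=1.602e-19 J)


E_photon = hc / lambda
= (6.626e-34)(3e8) / (178.7e-9)
= 1.1124e-18 J
= 6.9436 eV
KE = E_photon - phi
= 6.9436 - 1.49
= 5.4536 eV

5.4536


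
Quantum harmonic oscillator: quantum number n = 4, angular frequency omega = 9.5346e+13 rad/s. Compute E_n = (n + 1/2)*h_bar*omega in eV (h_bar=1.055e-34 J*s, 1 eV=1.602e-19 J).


E = (n + 1/2) * h_bar * omega
= (4 + 0.5) * 1.055e-34 * 9.5346e+13
= 4.5 * 1.0059e-20
= 4.5266e-20 J
= 0.2826 eV

0.2826


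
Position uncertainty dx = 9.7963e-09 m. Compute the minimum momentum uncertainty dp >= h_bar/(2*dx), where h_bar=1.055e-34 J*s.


dp = h_bar / (2 * dx)
= 1.055e-34 / (2 * 9.7963e-09)
= 1.055e-34 / 1.9593e-08
= 5.3847e-27 kg*m/s

5.3847e-27


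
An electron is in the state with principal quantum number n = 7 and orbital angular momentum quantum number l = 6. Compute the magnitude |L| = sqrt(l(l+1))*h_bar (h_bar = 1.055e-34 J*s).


L = sqrt(l*(l+1)) * h_bar
= sqrt(6 * 7) * 1.055e-34
= sqrt(42) * 1.055e-34
= 6.4807 * 1.055e-34
= 6.8372e-34 J*s

6.8372e-34


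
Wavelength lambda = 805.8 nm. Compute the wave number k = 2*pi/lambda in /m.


k = 2 * pi / lambda
= 6.2832 / (805.8e-9)
= 6.2832 / 8.0580e-07
= 7.7975e+06 /m

7.7975e+06


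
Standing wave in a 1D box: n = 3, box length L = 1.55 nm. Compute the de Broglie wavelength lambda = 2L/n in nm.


lambda = 2L / n
= 2 * 1.55 / 3
= 3.1 / 3
= 1.0333 nm

1.0333


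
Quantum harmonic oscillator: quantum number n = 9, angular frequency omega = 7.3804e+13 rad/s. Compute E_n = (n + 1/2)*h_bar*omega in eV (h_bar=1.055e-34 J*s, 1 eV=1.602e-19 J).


E = (n + 1/2) * h_bar * omega
= (9 + 0.5) * 1.055e-34 * 7.3804e+13
= 9.5 * 7.7863e-21
= 7.3970e-20 J
= 0.4617 eV

0.4617


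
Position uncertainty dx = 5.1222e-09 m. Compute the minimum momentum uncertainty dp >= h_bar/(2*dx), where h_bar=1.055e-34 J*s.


dp = h_bar / (2 * dx)
= 1.055e-34 / (2 * 5.1222e-09)
= 1.055e-34 / 1.0244e-08
= 1.0298e-26 kg*m/s

1.0298e-26


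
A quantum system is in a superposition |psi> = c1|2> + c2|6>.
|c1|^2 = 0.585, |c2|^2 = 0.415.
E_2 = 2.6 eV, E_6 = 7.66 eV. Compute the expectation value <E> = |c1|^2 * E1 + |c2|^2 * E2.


<E> = |c1|^2 * E1 + |c2|^2 * E2
= 0.585 * 2.6 + 0.415 * 7.66
= 1.521 + 3.1789
= 4.6999 eV

4.6999


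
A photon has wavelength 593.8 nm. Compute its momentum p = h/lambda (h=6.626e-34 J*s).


p = h / lambda
= 6.626e-34 / (593.8e-9)
= 6.626e-34 / 5.9380e-07
= 1.1159e-27 kg*m/s

1.1159e-27


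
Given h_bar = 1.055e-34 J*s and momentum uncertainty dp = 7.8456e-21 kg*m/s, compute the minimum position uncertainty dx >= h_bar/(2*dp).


dx = h_bar / (2 * dp)
= 1.055e-34 / (2 * 7.8456e-21)
= 1.055e-34 / 1.5691e-20
= 6.7235e-15 m

6.7235e-15


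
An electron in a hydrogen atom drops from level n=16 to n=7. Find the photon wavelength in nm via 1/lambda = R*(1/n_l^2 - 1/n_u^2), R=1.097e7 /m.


1/lambda = R * (1/n_l^2 - 1/n_u^2)
= 1.097e7 * (1/7^2 - 1/16^2)
= 1.097e7 * (0.020408 - 0.003906)
= 1.097e7 * 0.016502
= 1.8103e+05 /m
lambda = 1 / 1.8103e+05 = 5524.0687 nm

5524.0687


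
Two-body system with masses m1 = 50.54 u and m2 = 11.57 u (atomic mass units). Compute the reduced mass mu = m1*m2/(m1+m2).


mu = m1 * m2 / (m1 + m2)
= 50.54 * 11.57 / (50.54 + 11.57)
= 584.7478 / 62.11
= 9.4147 u

9.4147


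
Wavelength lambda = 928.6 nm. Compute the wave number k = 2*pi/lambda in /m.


k = 2 * pi / lambda
= 6.2832 / (928.6e-9)
= 6.2832 / 9.2860e-07
= 6.7663e+06 /m

6.7663e+06


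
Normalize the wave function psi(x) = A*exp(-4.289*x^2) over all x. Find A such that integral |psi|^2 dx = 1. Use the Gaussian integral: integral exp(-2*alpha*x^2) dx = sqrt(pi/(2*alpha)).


integral |psi|^2 dx = A^2 * sqrt(pi/(2*alpha)) = 1
A^2 = sqrt(2*alpha/pi)
= sqrt(2 * 4.289 / pi)
= 1.652411
A = sqrt(1.652411)
= 1.2855

1.2855


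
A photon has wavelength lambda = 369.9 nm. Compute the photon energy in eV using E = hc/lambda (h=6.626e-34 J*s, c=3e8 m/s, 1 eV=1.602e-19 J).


E = hc / lambda
= (6.626e-34)(3e8) / (369.9e-9)
= 1.9878e-25 / 3.6990e-07
= 5.3739e-19 J
Converting to eV: 5.3739e-19 / 1.602e-19
= 3.3545 eV

3.3545


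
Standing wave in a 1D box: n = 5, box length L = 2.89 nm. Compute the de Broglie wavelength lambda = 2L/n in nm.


lambda = 2L / n
= 2 * 2.89 / 5
= 5.78 / 5
= 1.156 nm

1.156


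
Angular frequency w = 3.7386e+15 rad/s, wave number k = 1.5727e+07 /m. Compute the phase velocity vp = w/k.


vp = w / k
= 3.7386e+15 / 1.5727e+07
= 2.3772e+08 m/s

2.3772e+08


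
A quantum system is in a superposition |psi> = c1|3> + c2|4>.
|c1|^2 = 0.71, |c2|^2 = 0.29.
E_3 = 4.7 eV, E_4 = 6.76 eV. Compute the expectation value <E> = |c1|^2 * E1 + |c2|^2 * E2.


<E> = |c1|^2 * E1 + |c2|^2 * E2
= 0.71 * 4.7 + 0.29 * 6.76
= 3.337 + 1.9604
= 5.2974 eV

5.2974


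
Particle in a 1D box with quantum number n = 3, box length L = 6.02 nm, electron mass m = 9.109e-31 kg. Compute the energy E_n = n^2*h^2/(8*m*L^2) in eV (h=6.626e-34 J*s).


E = n^2 * h^2 / (8 * m * L^2)
= 3^2 * (6.626e-34)^2 / (8 * 9.109e-31 * (6.02e-9)^2)
= 9 * 4.3904e-67 / (8 * 9.109e-31 * 3.6240e-17)
= 1.4962e-20 J
= 0.0934 eV

0.0934


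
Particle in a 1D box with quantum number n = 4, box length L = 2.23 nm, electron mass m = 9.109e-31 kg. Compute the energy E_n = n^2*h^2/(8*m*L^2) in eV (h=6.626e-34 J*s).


E = n^2 * h^2 / (8 * m * L^2)
= 4^2 * (6.626e-34)^2 / (8 * 9.109e-31 * (2.23e-9)^2)
= 16 * 4.3904e-67 / (8 * 9.109e-31 * 4.9729e-18)
= 1.9384e-19 J
= 1.21 eV

1.21


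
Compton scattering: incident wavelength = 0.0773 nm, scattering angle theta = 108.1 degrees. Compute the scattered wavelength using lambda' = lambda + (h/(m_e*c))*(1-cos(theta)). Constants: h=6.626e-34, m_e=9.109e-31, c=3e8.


Compton wavelength: h/(m_e*c) = 2.4247e-12 m
d_lambda = 2.4247e-12 * (1 - cos(108.1 deg))
= 2.4247e-12 * 1.310676
= 3.1780e-12 m = 0.003178 nm
lambda' = 0.0773 + 0.003178
= 0.080478 nm

0.080478


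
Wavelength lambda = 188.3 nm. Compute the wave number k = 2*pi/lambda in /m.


k = 2 * pi / lambda
= 6.2832 / (188.3e-9)
= 6.2832 / 1.8830e-07
= 3.3368e+07 /m

3.3368e+07


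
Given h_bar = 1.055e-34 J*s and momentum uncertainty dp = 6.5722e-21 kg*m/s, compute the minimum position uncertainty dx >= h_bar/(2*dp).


dx = h_bar / (2 * dp)
= 1.055e-34 / (2 * 6.5722e-21)
= 1.055e-34 / 1.3144e-20
= 8.0262e-15 m

8.0262e-15


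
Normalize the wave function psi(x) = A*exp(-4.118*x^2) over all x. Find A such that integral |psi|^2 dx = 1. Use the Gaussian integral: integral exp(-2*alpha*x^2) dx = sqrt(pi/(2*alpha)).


integral |psi|^2 dx = A^2 * sqrt(pi/(2*alpha)) = 1
A^2 = sqrt(2*alpha/pi)
= sqrt(2 * 4.118 / pi)
= 1.619136
A = sqrt(1.619136)
= 1.2725

1.2725


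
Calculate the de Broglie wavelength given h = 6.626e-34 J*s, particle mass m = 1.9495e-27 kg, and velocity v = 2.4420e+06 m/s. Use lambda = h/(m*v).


lambda = h / (m * v)
= 6.626e-34 / (1.9495e-27 * 2.4420e+06)
= 6.626e-34 / 4.7607e-21
= 1.3918e-13 m

1.3918e-13


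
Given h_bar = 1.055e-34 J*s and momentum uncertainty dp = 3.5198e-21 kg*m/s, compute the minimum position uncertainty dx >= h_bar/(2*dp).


dx = h_bar / (2 * dp)
= 1.055e-34 / (2 * 3.5198e-21)
= 1.055e-34 / 7.0396e-21
= 1.4987e-14 m

1.4987e-14


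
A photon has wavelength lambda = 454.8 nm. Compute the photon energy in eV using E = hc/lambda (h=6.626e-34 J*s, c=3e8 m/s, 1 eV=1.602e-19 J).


E = hc / lambda
= (6.626e-34)(3e8) / (454.8e-9)
= 1.9878e-25 / 4.5480e-07
= 4.3707e-19 J
Converting to eV: 4.3707e-19 / 1.602e-19
= 2.7283 eV

2.7283


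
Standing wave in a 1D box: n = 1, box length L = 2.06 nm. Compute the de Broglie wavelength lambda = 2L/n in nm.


lambda = 2L / n
= 2 * 2.06 / 1
= 4.12 / 1
= 4.12 nm

4.12


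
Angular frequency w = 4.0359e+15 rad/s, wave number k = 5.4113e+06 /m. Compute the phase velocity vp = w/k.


vp = w / k
= 4.0359e+15 / 5.4113e+06
= 7.4583e+08 m/s

7.4583e+08


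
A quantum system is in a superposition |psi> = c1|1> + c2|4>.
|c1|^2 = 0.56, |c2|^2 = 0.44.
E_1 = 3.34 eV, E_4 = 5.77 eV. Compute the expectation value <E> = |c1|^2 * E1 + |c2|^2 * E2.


<E> = |c1|^2 * E1 + |c2|^2 * E2
= 0.56 * 3.34 + 0.44 * 5.77
= 1.8704 + 2.5388
= 4.4092 eV

4.4092


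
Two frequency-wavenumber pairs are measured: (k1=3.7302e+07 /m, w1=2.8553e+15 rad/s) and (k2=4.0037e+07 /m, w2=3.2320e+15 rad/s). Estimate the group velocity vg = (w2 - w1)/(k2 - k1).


vg = (w2 - w1) / (k2 - k1)
= (3.2320e+15 - 2.8553e+15) / (4.0037e+07 - 3.7302e+07)
= 3.7670e+14 / 2.7350e+06
= 1.3773e+08 m/s

1.3773e+08


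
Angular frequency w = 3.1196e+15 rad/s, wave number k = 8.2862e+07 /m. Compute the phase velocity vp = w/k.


vp = w / k
= 3.1196e+15 / 8.2862e+07
= 3.7648e+07 m/s

3.7648e+07


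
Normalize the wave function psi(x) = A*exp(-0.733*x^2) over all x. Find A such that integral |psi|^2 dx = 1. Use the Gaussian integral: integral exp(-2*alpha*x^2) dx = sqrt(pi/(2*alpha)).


integral |psi|^2 dx = A^2 * sqrt(pi/(2*alpha)) = 1
A^2 = sqrt(2*alpha/pi)
= sqrt(2 * 0.733 / pi)
= 0.683112
A = sqrt(0.683112)
= 0.8265

0.8265


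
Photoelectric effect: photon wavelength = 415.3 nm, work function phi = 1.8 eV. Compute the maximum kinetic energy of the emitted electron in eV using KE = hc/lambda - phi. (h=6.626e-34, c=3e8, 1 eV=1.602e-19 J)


E_photon = hc / lambda
= (6.626e-34)(3e8) / (415.3e-9)
= 4.7864e-19 J
= 2.9878 eV
KE = E_photon - phi
= 2.9878 - 1.8
= 1.1878 eV

1.1878


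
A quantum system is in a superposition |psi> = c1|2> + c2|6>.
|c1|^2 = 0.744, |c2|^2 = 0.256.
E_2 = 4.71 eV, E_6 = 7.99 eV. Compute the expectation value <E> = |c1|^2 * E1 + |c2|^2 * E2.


<E> = |c1|^2 * E1 + |c2|^2 * E2
= 0.744 * 4.71 + 0.256 * 7.99
= 3.5042 + 2.0454
= 5.5497 eV

5.5497


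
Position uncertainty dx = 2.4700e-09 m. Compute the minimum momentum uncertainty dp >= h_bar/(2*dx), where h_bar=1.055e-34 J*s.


dp = h_bar / (2 * dx)
= 1.055e-34 / (2 * 2.4700e-09)
= 1.055e-34 / 4.9400e-09
= 2.1356e-26 kg*m/s

2.1356e-26


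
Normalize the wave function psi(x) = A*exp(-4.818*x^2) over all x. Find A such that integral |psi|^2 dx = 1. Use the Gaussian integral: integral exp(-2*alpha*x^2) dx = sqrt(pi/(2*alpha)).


integral |psi|^2 dx = A^2 * sqrt(pi/(2*alpha)) = 1
A^2 = sqrt(2*alpha/pi)
= sqrt(2 * 4.818 / pi)
= 1.751352
A = sqrt(1.751352)
= 1.3234

1.3234


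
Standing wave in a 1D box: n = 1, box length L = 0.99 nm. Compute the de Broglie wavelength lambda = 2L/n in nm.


lambda = 2L / n
= 2 * 0.99 / 1
= 1.98 / 1
= 1.98 nm

1.98


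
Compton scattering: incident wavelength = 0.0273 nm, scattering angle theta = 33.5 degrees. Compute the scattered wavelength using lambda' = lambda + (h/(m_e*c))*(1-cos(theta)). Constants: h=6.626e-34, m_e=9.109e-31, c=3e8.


Compton wavelength: h/(m_e*c) = 2.4247e-12 m
d_lambda = 2.4247e-12 * (1 - cos(33.5 deg))
= 2.4247e-12 * 0.166114
= 4.0278e-13 m = 0.000403 nm
lambda' = 0.0273 + 0.000403
= 0.027703 nm

0.027703


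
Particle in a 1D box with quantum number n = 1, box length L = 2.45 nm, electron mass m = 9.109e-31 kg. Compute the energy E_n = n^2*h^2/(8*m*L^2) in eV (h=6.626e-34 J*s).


E = n^2 * h^2 / (8 * m * L^2)
= 1^2 * (6.626e-34)^2 / (8 * 9.109e-31 * (2.45e-9)^2)
= 1 * 4.3904e-67 / (8 * 9.109e-31 * 6.0025e-18)
= 1.0037e-20 J
= 0.0627 eV

0.0627


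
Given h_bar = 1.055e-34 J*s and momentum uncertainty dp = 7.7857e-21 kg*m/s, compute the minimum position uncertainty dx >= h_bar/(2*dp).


dx = h_bar / (2 * dp)
= 1.055e-34 / (2 * 7.7857e-21)
= 1.055e-34 / 1.5571e-20
= 6.7752e-15 m

6.7752e-15


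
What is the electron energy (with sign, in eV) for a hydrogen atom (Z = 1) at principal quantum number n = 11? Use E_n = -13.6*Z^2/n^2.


E_n = -13.6 * Z^2 / n^2
= -13.6 * 1^2 / 11^2
= -13.6 * 1 / 121
= -0.1124 eV

-0.1124


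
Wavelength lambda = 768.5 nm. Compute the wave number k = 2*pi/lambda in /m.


k = 2 * pi / lambda
= 6.2832 / (768.5e-9)
= 6.2832 / 7.6850e-07
= 8.1759e+06 /m

8.1759e+06


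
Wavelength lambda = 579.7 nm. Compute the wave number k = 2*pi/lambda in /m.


k = 2 * pi / lambda
= 6.2832 / (579.7e-9)
= 6.2832 / 5.7970e-07
= 1.0839e+07 /m

1.0839e+07


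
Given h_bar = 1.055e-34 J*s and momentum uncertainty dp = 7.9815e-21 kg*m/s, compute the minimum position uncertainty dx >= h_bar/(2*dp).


dx = h_bar / (2 * dp)
= 1.055e-34 / (2 * 7.9815e-21)
= 1.055e-34 / 1.5963e-20
= 6.6090e-15 m

6.6090e-15


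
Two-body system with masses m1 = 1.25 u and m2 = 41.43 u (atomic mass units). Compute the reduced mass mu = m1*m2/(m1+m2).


mu = m1 * m2 / (m1 + m2)
= 1.25 * 41.43 / (1.25 + 41.43)
= 51.7875 / 42.68
= 1.2134 u

1.2134


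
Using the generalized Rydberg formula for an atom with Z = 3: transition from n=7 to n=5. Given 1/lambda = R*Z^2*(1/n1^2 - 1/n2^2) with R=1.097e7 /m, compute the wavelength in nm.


1/lambda = R * Z^2 * (1/n1^2 - 1/n2^2)
= 1.097e7 * 3^2 * (1/5^2 - 1/7^2)
= 1.097e7 * 9 * (0.04 - 0.020408)
= 1.9343e+06 /m
lambda = 1 / 1.9343e+06
= 516.9823 nm

516.9823


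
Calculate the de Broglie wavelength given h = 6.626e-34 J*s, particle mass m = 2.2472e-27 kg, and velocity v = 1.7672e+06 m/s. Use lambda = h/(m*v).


lambda = h / (m * v)
= 6.626e-34 / (2.2472e-27 * 1.7672e+06)
= 6.626e-34 / 3.9713e-21
= 1.6685e-13 m

1.6685e-13


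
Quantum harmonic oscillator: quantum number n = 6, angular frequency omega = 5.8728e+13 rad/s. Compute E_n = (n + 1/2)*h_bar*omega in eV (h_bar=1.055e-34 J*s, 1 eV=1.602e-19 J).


E = (n + 1/2) * h_bar * omega
= (6 + 0.5) * 1.055e-34 * 5.8728e+13
= 6.5 * 6.1958e-21
= 4.0273e-20 J
= 0.2514 eV

0.2514


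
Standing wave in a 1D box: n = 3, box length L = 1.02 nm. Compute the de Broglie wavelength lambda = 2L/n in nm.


lambda = 2L / n
= 2 * 1.02 / 3
= 2.04 / 3
= 0.68 nm

0.68


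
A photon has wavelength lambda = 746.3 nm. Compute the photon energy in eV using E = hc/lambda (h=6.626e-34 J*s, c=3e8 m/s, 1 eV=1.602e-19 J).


E = hc / lambda
= (6.626e-34)(3e8) / (746.3e-9)
= 1.9878e-25 / 7.4630e-07
= 2.6635e-19 J
Converting to eV: 2.6635e-19 / 1.602e-19
= 1.6626 eV

1.6626


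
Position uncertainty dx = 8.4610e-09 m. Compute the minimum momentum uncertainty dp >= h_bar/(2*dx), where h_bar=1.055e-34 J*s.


dp = h_bar / (2 * dx)
= 1.055e-34 / (2 * 8.4610e-09)
= 1.055e-34 / 1.6922e-08
= 6.2345e-27 kg*m/s

6.2345e-27


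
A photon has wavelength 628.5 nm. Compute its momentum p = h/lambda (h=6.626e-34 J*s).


p = h / lambda
= 6.626e-34 / (628.5e-9)
= 6.626e-34 / 6.2850e-07
= 1.0543e-27 kg*m/s

1.0543e-27


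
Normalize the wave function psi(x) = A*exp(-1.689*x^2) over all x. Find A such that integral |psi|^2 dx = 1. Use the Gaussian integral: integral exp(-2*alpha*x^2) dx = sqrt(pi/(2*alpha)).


integral |psi|^2 dx = A^2 * sqrt(pi/(2*alpha)) = 1
A^2 = sqrt(2*alpha/pi)
= sqrt(2 * 1.689 / pi)
= 1.036943
A = sqrt(1.036943)
= 1.0183

1.0183


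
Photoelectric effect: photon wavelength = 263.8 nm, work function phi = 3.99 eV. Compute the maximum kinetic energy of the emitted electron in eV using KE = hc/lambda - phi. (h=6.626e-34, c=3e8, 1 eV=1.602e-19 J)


E_photon = hc / lambda
= (6.626e-34)(3e8) / (263.8e-9)
= 7.5353e-19 J
= 4.7037 eV
KE = E_photon - phi
= 4.7037 - 3.99
= 0.7137 eV

0.7137


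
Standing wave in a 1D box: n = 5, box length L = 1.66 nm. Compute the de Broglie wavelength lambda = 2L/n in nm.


lambda = 2L / n
= 2 * 1.66 / 5
= 3.32 / 5
= 0.664 nm

0.664


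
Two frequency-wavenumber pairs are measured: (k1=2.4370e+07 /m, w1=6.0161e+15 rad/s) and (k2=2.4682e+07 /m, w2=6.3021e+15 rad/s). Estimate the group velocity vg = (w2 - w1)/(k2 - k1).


vg = (w2 - w1) / (k2 - k1)
= (6.3021e+15 - 6.0161e+15) / (2.4682e+07 - 2.4370e+07)
= 2.8600e+14 / 3.1200e+05
= 9.1667e+08 m/s

9.1667e+08


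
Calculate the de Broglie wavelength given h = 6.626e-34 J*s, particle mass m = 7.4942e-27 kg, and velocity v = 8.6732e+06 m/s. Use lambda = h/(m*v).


lambda = h / (m * v)
= 6.626e-34 / (7.4942e-27 * 8.6732e+06)
= 6.626e-34 / 6.4999e-20
= 1.0194e-14 m

1.0194e-14


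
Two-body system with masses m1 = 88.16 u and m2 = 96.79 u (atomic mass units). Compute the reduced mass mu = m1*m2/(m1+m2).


mu = m1 * m2 / (m1 + m2)
= 88.16 * 96.79 / (88.16 + 96.79)
= 8533.0064 / 184.95
= 46.1368 u

46.1368


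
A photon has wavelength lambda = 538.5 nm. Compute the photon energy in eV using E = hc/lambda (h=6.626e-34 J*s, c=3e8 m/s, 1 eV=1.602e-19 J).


E = hc / lambda
= (6.626e-34)(3e8) / (538.5e-9)
= 1.9878e-25 / 5.3850e-07
= 3.6914e-19 J
Converting to eV: 3.6914e-19 / 1.602e-19
= 2.3042 eV

2.3042


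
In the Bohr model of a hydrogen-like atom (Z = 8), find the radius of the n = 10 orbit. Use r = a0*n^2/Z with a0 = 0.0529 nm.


r = a0 * n^2 / Z
= 0.0529 * 10^2 / 8
= 0.0529 * 100 / 8
= 0.6613 nm

0.6613


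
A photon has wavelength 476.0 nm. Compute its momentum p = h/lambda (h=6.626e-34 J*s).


p = h / lambda
= 6.626e-34 / (476.0e-9)
= 6.626e-34 / 4.7600e-07
= 1.3920e-27 kg*m/s

1.3920e-27


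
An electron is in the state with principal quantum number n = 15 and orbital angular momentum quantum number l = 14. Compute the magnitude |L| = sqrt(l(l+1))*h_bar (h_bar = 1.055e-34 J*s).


L = sqrt(l*(l+1)) * h_bar
= sqrt(14 * 15) * 1.055e-34
= sqrt(210) * 1.055e-34
= 14.4914 * 1.055e-34
= 1.5288e-33 J*s

1.5288e-33


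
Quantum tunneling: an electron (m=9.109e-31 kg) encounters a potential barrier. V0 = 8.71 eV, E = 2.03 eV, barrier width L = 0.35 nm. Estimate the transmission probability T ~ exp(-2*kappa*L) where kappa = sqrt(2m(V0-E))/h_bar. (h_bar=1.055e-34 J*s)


V0 - E = 6.68 eV = 1.0701e-18 J
kappa = sqrt(2 * m * (V0-E)) / h_bar
= sqrt(2 * 9.109e-31 * 1.0701e-18) / 1.055e-34
= 1.3235e+10 /m
2*kappa*L = 2 * 1.3235e+10 * 0.35e-9
= 9.2644
T = exp(-9.2644) = 9.474136e-05

9.474136e-05


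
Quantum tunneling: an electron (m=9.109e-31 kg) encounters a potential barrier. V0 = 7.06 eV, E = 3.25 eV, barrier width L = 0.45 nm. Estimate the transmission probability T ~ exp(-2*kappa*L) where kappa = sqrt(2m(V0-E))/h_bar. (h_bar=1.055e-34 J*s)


V0 - E = 3.81 eV = 6.1036e-19 J
kappa = sqrt(2 * m * (V0-E)) / h_bar
= sqrt(2 * 9.109e-31 * 6.1036e-19) / 1.055e-34
= 9.9952e+09 /m
2*kappa*L = 2 * 9.9952e+09 * 0.45e-9
= 8.9957
T = exp(-8.9957) = 1.239437e-04

1.239437e-04


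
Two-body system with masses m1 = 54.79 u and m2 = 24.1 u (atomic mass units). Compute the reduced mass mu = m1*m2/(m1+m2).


mu = m1 * m2 / (m1 + m2)
= 54.79 * 24.1 / (54.79 + 24.1)
= 1320.439 / 78.89
= 16.7377 u

16.7377


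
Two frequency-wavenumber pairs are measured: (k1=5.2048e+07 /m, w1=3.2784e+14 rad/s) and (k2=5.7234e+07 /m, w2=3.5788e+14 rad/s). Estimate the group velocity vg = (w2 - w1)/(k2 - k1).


vg = (w2 - w1) / (k2 - k1)
= (3.5788e+14 - 3.2784e+14) / (5.7234e+07 - 5.2048e+07)
= 3.0040e+13 / 5.1860e+06
= 5.7925e+06 m/s

5.7925e+06


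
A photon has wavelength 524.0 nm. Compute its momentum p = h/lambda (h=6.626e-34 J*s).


p = h / lambda
= 6.626e-34 / (524.0e-9)
= 6.626e-34 / 5.2400e-07
= 1.2645e-27 kg*m/s

1.2645e-27


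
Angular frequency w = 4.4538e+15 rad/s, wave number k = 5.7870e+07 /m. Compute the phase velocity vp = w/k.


vp = w / k
= 4.4538e+15 / 5.7870e+07
= 7.6962e+07 m/s

7.6962e+07


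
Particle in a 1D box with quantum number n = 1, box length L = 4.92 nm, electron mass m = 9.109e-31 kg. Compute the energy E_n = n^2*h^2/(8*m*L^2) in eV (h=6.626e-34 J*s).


E = n^2 * h^2 / (8 * m * L^2)
= 1^2 * (6.626e-34)^2 / (8 * 9.109e-31 * (4.92e-9)^2)
= 1 * 4.3904e-67 / (8 * 9.109e-31 * 2.4206e-17)
= 2.4889e-21 J
= 0.0155 eV

0.0155


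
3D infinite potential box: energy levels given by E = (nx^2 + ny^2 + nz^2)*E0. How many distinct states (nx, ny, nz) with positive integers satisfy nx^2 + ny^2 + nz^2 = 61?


Enumerate all (nx, ny, nz) with nx^2 + ny^2 + nz^2 = 61:
(3,4,6)
(3,6,4)
(4,3,6)
(4,6,3)
(6,3,4)
(6,4,3)
Total degeneracy = 6

6


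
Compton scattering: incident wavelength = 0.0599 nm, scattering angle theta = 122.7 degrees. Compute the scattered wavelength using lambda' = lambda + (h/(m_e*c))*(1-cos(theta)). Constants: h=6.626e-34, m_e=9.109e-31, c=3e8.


Compton wavelength: h/(m_e*c) = 2.4247e-12 m
d_lambda = 2.4247e-12 * (1 - cos(122.7 deg))
= 2.4247e-12 * 1.54024
= 3.7346e-12 m = 0.003735 nm
lambda' = 0.0599 + 0.003735
= 0.063635 nm

0.063635


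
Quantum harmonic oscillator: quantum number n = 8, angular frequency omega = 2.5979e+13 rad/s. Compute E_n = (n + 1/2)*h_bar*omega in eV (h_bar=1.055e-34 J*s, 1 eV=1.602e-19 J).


E = (n + 1/2) * h_bar * omega
= (8 + 0.5) * 1.055e-34 * 2.5979e+13
= 8.5 * 2.7408e-21
= 2.3297e-20 J
= 0.1454 eV

0.1454


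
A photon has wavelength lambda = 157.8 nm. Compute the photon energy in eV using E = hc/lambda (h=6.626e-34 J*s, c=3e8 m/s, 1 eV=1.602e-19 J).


E = hc / lambda
= (6.626e-34)(3e8) / (157.8e-9)
= 1.9878e-25 / 1.5780e-07
= 1.2597e-18 J
Converting to eV: 1.2597e-18 / 1.602e-19
= 7.8633 eV

7.8633


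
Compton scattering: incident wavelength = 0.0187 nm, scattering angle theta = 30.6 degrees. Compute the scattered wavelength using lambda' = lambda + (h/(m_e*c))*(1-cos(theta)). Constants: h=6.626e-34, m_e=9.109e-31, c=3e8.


Compton wavelength: h/(m_e*c) = 2.4247e-12 m
d_lambda = 2.4247e-12 * (1 - cos(30.6 deg))
= 2.4247e-12 * 0.139258
= 3.3766e-13 m = 0.000338 nm
lambda' = 0.0187 + 0.000338
= 0.019038 nm

0.019038


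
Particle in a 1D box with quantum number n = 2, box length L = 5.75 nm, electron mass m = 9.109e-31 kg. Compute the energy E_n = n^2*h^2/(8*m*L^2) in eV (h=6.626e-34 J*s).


E = n^2 * h^2 / (8 * m * L^2)
= 2^2 * (6.626e-34)^2 / (8 * 9.109e-31 * (5.75e-9)^2)
= 4 * 4.3904e-67 / (8 * 9.109e-31 * 3.3063e-17)
= 7.2890e-21 J
= 0.0455 eV

0.0455


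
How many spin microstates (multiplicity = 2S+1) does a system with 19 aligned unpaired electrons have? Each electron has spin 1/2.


Total spin S = N * (1/2) = 19 * 0.5 = 9.5
Spin multiplicity = 2S + 1
= 2 * 9.5 + 1
= 20

20


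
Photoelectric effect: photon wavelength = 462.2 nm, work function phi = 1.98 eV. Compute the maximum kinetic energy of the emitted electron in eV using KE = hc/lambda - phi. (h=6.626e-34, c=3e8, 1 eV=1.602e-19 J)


E_photon = hc / lambda
= (6.626e-34)(3e8) / (462.2e-9)
= 4.3007e-19 J
= 2.6846 eV
KE = E_photon - phi
= 2.6846 - 1.98
= 0.7046 eV

0.7046


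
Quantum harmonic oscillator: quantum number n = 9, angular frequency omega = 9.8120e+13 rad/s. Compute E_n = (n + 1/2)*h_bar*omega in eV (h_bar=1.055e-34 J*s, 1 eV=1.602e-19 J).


E = (n + 1/2) * h_bar * omega
= (9 + 0.5) * 1.055e-34 * 9.8120e+13
= 9.5 * 1.0352e-20
= 9.8341e-20 J
= 0.6139 eV

0.6139


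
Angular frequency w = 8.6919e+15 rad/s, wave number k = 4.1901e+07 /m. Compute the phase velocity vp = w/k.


vp = w / k
= 8.6919e+15 / 4.1901e+07
= 2.0744e+08 m/s

2.0744e+08


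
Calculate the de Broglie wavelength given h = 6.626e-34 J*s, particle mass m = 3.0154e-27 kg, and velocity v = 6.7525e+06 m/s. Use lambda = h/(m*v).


lambda = h / (m * v)
= 6.626e-34 / (3.0154e-27 * 6.7525e+06)
= 6.626e-34 / 2.0361e-20
= 3.2542e-14 m

3.2542e-14


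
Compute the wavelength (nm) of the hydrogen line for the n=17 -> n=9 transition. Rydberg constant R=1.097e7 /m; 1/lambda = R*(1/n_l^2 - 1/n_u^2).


1/lambda = R * (1/n_l^2 - 1/n_u^2)
= 1.097e7 * (1/9^2 - 1/17^2)
= 1.097e7 * (0.012346 - 0.00346)
= 1.097e7 * 0.008885
= 9.7474e+04 /m
lambda = 1 / 9.7474e+04 = 10259.1859 nm

10259.1859


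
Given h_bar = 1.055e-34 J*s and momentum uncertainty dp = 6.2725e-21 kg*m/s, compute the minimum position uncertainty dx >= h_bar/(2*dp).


dx = h_bar / (2 * dp)
= 1.055e-34 / (2 * 6.2725e-21)
= 1.055e-34 / 1.2545e-20
= 8.4097e-15 m

8.4097e-15


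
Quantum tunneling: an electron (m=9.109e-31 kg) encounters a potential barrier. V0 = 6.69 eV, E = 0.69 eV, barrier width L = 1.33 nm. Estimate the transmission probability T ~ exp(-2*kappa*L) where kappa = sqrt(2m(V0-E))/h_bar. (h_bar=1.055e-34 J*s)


V0 - E = 6.0 eV = 9.6120e-19 J
kappa = sqrt(2 * m * (V0-E)) / h_bar
= sqrt(2 * 9.109e-31 * 9.6120e-19) / 1.055e-34
= 1.2543e+10 /m
2*kappa*L = 2 * 1.2543e+10 * 1.33e-9
= 33.3646
T = exp(-33.3646) = 3.235357e-15

3.235357e-15


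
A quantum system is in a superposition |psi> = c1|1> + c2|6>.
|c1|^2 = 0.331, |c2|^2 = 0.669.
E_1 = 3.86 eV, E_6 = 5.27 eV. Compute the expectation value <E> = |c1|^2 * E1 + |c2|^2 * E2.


<E> = |c1|^2 * E1 + |c2|^2 * E2
= 0.331 * 3.86 + 0.669 * 5.27
= 1.2777 + 3.5256
= 4.8033 eV

4.8033


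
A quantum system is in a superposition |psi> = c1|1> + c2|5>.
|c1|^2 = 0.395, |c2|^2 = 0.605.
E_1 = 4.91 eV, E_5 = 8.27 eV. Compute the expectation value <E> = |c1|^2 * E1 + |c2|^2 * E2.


<E> = |c1|^2 * E1 + |c2|^2 * E2
= 0.395 * 4.91 + 0.605 * 8.27
= 1.9395 + 5.0033
= 6.9428 eV

6.9428


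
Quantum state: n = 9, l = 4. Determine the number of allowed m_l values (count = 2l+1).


m_l ranges from -l to +l in integer steps
So m_l goes from -4 to +4
Count = 2l + 1 = 2*4 + 1
= 9

9


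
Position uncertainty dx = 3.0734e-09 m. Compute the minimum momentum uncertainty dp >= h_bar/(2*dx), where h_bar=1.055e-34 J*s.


dp = h_bar / (2 * dx)
= 1.055e-34 / (2 * 3.0734e-09)
= 1.055e-34 / 6.1468e-09
= 1.7163e-26 kg*m/s

1.7163e-26
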